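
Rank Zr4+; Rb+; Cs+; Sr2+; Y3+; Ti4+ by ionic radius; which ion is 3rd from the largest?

Work out protons and electrons: Ti4+ (Z=22, 18 e⁻), Zr4+ (Z=40, 36 e⁻), Y3+ (Z=39, 36 e⁻), Sr2+ (Z=38, 36 e⁻), Rb+ (Z=37, 36 e⁻), Cs+ (Z=55, 54 e⁻). Ti4+ < Zr4+ (same group, 1 shell fewer); Zr4+ < Y3+ (isoelectronic, higher Z=40 is smaller); Y3+ < Sr2+ (isoelectronic, higher Z=39 is smaller); Sr2+ < Rb+ (both 36 e⁻, Z=38>37); Rb+ < Cs+ (same group, period 5 vs 6).
That gives Ti4+ < Zr4+ < Y3+ < Sr2+ < Rb+ < Cs+. From the largest end, number 3 is Sr2+.

Sr2+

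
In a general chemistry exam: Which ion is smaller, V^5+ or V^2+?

V^5+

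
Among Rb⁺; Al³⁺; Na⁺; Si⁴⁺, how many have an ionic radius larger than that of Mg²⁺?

2

Tabulating Z and e⁻: Si⁴⁺: 10 e⁻, Z=14, Al³⁺: 10 e⁻, Z=13, Mg²⁺: 10 e⁻, Z=12, Na⁺: 10 e⁻, Z=11, Rb⁺: 36 e⁻, Z=37. Si⁴⁺ < Al³⁺ (both 10 e⁻, Z=14>13); Al³⁺ < Mg²⁺ (both 10 e⁻, Z=13>12); Mg²⁺ < Na⁺ (isoelectronic, higher Z=12 is smaller); Na⁺ < Rb⁺ (same group, 2 shells fewer).
Ordering all of them (including Mg²⁺) by radius gives Si⁴⁺ < Al³⁺ < Mg²⁺ < Na⁺ < Rb⁺. So 2 are larger.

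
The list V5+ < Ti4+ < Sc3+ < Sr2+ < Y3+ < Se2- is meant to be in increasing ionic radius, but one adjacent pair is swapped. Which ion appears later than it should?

Y3+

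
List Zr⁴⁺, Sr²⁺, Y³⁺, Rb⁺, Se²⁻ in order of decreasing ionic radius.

Isoelectronic series (36 e⁻ each). Size is set by nuclear charge: more protons means a smaller ion. Zr⁴⁺ (Z=40), Y³⁺ (Z=39), Sr²⁺ (Z=38), Rb⁺ (Z=37), Se²⁻ (Z=34).

Se²⁻ > Rb⁺ > Sr²⁺ > Y³⁺ > Zr⁴⁺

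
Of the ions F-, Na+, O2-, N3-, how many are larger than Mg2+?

All of these have 10 electrons (isoelectronic). With the same electron cloud, the ion with the most protons pulls it in tightest. Nuclear charges: Mg2+ (Z=12), Na+ (Z=11), F- (Z=9), O2- (Z=8), N3- (Z=7). Highest Z is smallest.
Placing each against Mg2+: smaller — none; larger — Na+, F-, O2-, N3-. That's 4.

4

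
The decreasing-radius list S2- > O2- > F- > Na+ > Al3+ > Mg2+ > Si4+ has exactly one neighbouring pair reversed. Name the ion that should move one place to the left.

Compare adjacent ions: Al3+ and Mg2+ share 10 electrons; the higher nuclear charge on Al (Z=13) contracts it more, so Al3+ < Mg2+ — yet in this decreasing list Al3+ sits before Mg2+. Nothing else is reversed, so Mg2+ should move one place to the left.

Mg2+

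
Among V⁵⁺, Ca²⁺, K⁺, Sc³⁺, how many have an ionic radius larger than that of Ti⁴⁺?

3

Isoelectronic series (18 e⁻ each). Size is set by nuclear charge: more protons means a smaller ion. V⁵⁺ (Z=23), Ti⁴⁺ (Z=22), Sc³⁺ (Z=21), Ca²⁺ (Z=20), K⁺ (Z=19).
Relative to Ti⁴⁺, the ions that are larger are Sc³⁺, Ca²⁺, K⁺. Count: 3.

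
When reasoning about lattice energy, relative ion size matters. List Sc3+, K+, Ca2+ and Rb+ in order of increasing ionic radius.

Sc3+: 18 e⁻, Z=21, Ca2+: 18 e⁻, Z=20, K+: 18 e⁻, Z=19, Rb+: 36 e⁻, Z=37. Sc3+ < Ca2+ (both 18 e⁻, Z=21>20); Ca2+ < K+ (isoelectronic, higher Z=20 is smaller); K+ < Rb+ (same group, period 4 vs 5).

Sc3+ < Ca2+ < K+ < Rb+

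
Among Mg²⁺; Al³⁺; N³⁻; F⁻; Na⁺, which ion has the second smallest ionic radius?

Mg²⁺

All of these have 10 electrons (isoelectronic). With the same electron cloud, the ion with the most protons pulls it in tightest. Nuclear charges: Al³⁺ (Z=13), Mg²⁺ (Z=12), Na⁺ (Z=11), F⁻ (Z=9), N³⁻ (Z=7). Highest Z is smallest.
Full ascending order: Al³⁺ < Mg²⁺ < Na⁺ < F⁻ < N³⁻. Counting from the smallest, position 2 is Mg²⁺.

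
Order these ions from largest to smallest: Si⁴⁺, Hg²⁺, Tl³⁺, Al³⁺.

Hg²⁺ > Tl³⁺ > Al³⁺ > Si⁴⁺

First list Z and electron count for each: Si⁴⁺ has 10 e⁻ (Z=14), Al³⁺ has 10 e⁻ (Z=13), Tl³⁺ has 78 e⁻ (Z=81), Hg²⁺ has 78 e⁻ (Z=80). Si⁴⁺ < Al³⁺ (isoelectronic, higher Z=14 is smaller); Al³⁺ < Tl³⁺ (same group, 3 shells fewer); Tl³⁺ < Hg²⁺ (isoelectronic, higher Z=81 is smaller).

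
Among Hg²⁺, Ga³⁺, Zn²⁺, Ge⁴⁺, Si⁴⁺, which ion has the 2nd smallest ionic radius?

Electron counts and nuclear charges: Si⁴⁺: 10 e⁻, Z=14, Ge⁴⁺: 28 e⁻, Z=32, Ga³⁺: 28 e⁻, Z=31, Zn²⁺: 28 e⁻, Z=30, Hg²⁺: 78 e⁻, Z=80. Si⁴⁺ < Ge⁴⁺ (same group, period 3 vs 4); Ge⁴⁺ < Ga³⁺ (isoelectronic, higher Z=32 is smaller); Ga³⁺ < Zn²⁺ (isoelectronic, higher Z=31 is smaller); Zn²⁺ < Hg²⁺ (same group, 2 shells fewer).
So the order is Si⁴⁺ < Ge⁴⁺ < Ga³⁺ < Zn²⁺ < Hg²⁺; the 2nd-smallest ion is Ge⁴⁺.

Ge⁴⁺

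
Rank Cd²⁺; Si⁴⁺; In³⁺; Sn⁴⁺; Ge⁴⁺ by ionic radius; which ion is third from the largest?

First list Z and electron count for each: Si⁴⁺: 10 e⁻, Z=14, Ge⁴⁺: 28 e⁻, Z=32, Sn⁴⁺: 46 e⁻, Z=50, In³⁺: 46 e⁻, Z=49, Cd²⁺: 46 e⁻, Z=48. Si⁴⁺ < Ge⁴⁺ (same group, 1 shell fewer); Ge⁴⁺ < Sn⁴⁺ (same group, period 4 vs 5); Sn⁴⁺ < In³⁺ (isoelectronic, higher Z=50 is smaller); In³⁺ < Cd²⁺ (both 46 e⁻, Z=49>48).
Full ascending order: Si⁴⁺ < Ge⁴⁺ < Sn⁴⁺ < In³⁺ < Cd²⁺. Counting from the largest, position 3 is Sn⁴⁺.

Sn⁴⁺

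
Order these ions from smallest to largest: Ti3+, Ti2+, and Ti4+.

Ti4+ < Ti3+ < Ti2+

These are all Ti ions. Removing more electrons (higher positive charge) pulls the remaining electrons in closer, so Ti4+ is smallest and Ti2+ is largest.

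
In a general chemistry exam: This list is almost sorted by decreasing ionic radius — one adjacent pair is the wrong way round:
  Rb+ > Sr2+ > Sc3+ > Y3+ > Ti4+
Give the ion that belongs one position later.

The pair Sc3+, Y3+ is the wrong way round — same group and charge — period 4 sits above period 5, so Sc3+ is smaller. All other adjacent pairs agree with periodic trends, so Sc3+ is the misplaced ion.

Sc3+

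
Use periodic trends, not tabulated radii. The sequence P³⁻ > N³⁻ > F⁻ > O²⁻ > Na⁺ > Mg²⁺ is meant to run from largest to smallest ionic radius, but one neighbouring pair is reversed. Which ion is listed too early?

The pair F⁻, O²⁻ is the wrong way round — both have 10 electrons but Z(F)=9 > Z(O)=8, so F⁻ should be the smaller of the two. All other adjacent pairs agree with periodic trends, so F⁻ is the misplaced ion.

F⁻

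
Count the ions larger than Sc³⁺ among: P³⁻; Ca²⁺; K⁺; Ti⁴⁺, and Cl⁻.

4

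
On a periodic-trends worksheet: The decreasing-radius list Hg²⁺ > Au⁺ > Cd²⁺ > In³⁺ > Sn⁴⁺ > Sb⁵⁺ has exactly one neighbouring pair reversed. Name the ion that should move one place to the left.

Au⁺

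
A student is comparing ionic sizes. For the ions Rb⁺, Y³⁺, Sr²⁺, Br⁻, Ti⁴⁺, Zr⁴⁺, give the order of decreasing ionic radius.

Br⁻ > Rb⁺ > Sr²⁺ > Y³⁺ > Zr⁴⁺ > Ti⁴⁺

Work out protons and electrons: Ti⁴⁺ has 18 e⁻ (Z=22), Zr⁴⁺ has 36 e⁻ (Z=40), Y³⁺ has 36 e⁻ (Z=39), Sr²⁺ has 36 e⁻ (Z=38), Rb⁺ has 36 e⁻ (Z=37), Br⁻ has 36 e⁻ (Z=35). Ti⁴⁺ < Zr⁴⁺ (same group, period 4 vs 5); Zr⁴⁺ < Y³⁺ (isoelectronic, higher Z=40 is smaller); Y³⁺ < Sr²⁺ (both 36 e⁻, Z=39>38); Sr²⁺ < Rb⁺ (isoelectronic, higher Z=38 is smaller); Rb⁺ < Br⁻ (isoelectronic, higher Z=37 is smaller).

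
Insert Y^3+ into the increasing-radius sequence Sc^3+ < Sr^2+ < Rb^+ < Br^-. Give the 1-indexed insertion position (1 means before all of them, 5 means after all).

2

Sc^3+: 18 e⁻, Z=21, Y^3+: 36 e⁻, Z=39, Sr^2+: 36 e⁻, Z=38, Rb^+: 36 e⁻, Z=37, Br^-: 36 e⁻, Z=35. Sc^3+ < Y^3+ (same group, period 4 vs 5); Y^3+ < Sr^2+ (both 36 e⁻, Z=39>38); Sr^2+ < Rb^+ (isoelectronic, higher Z=38 is smaller); Rb^+ < Br^- (isoelectronic, higher Z=37 is smaller).
The complete sequence is Sc^3+ < Y^3+ < Sr^2+ < Rb^+ < Br^-. Y^3+ sits at position 2.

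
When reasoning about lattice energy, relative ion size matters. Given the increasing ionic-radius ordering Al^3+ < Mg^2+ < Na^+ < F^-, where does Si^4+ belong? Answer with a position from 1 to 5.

Isoelectronic series (10 e⁻ each). Size is set by nuclear charge: more protons means a smaller ion. Si^4+ (Z=14), Al^3+ (Z=13), Mg^2+ (Z=12), Na^+ (Z=11), F^- (Z=9).
With Si^4+ included the full order is Si^4+ < Al^3+ < Mg^2+ < Na^+ < F^-, so it takes position 1.

1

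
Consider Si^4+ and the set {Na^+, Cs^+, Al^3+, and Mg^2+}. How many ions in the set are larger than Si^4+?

4

First list Z and electron count for each: Si^4+ (Z=14, 10 e⁻), Al^3+ (Z=13, 10 e⁻), Mg^2+ (Z=12, 10 e⁻), Na^+ (Z=11, 10 e⁻), Cs^+ (Z=55, 54 e⁻). Si^4+ < Al^3+ (both 10 e⁻, Z=14>13); Al^3+ < Mg^2+ (both 10 e⁻, Z=13>12); Mg^2+ < Na^+ (isoelectronic, higher Z=12 is smaller); Na^+ < Cs^+ (same group, 3 shells fewer).
Ordering all of them (including Si^4+) by radius gives Si^4+ < Al^3+ < Mg^2+ < Na^+ < Cs^+. So 4 are larger.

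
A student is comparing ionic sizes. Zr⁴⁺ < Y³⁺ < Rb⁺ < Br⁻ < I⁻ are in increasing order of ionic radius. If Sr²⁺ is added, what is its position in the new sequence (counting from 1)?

3

First list Z and electron count for each: Zr⁴⁺ (Z=40, 36 e⁻), Y³⁺ (Z=39, 36 e⁻), Sr²⁺ (Z=38, 36 e⁻), Rb⁺ (Z=37, 36 e⁻), Br⁻ (Z=35, 36 e⁻), I⁻ (Z=53, 54 e⁻). Zr⁴⁺ < Y³⁺ (both 36 e⁻, Z=40>39); Y³⁺ < Sr²⁺ (isoelectronic, higher Z=39 is smaller); Sr²⁺ < Rb⁺ (isoelectronic, higher Z=38 is smaller); Rb⁺ < Br⁻ (both 36 e⁻, Z=37>35); Br⁻ < I⁻ (same group, 1 shell fewer).
Putting Sr²⁺ in gives Zr⁴⁺ < Y³⁺ < Sr²⁺ < Rb⁺ < Br⁻ < I⁻; it lands at slot 3.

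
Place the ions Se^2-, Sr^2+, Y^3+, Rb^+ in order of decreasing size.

Se^2- > Rb^+ > Sr^2+ > Y^3+

These species are isoelectronic with 36 electrons. The only difference is the number of protons: Y^3+ (Z=39), Sr^2+ (Z=38), Rb^+ (Z=37), Se^2- (Z=34). The strongest nuclear pull (Y^3+) gives the smallest ion.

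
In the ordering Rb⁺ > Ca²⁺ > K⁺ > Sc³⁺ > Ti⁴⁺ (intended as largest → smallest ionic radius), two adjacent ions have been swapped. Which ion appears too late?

K⁺

Compare adjacent ions: both have 18 electrons but Z(Ca)=20 > Z(K)=19, so Ca²⁺ should be the smaller of the two — yet in this decreasing list Ca²⁺ sits before K⁺. Nothing else is reversed, so K⁺ should move one place to the left.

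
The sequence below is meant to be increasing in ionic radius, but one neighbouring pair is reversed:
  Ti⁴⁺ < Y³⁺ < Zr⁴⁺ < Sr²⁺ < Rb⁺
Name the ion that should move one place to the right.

Y³⁺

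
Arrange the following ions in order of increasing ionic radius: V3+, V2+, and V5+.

Same element, different charge: the more highly charged cation has fewer electrons and a greater effective nuclear charge per electron, making V5+ the smallest.

V5+ < V3+ < V2+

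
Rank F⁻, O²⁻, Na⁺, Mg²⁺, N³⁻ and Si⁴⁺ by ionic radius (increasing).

Si⁴⁺ < Mg²⁺ < Na⁺ < F⁻ < O²⁻ < N³⁻

These species are isoelectronic with 10 electrons. The only difference is the number of protons: Si⁴⁺ (Z=14), Mg²⁺ (Z=12), Na⁺ (Z=11), F⁻ (Z=9), O²⁻ (Z=8), N³⁻ (Z=7). The strongest nuclear pull (Si⁴⁺) gives the smallest ion.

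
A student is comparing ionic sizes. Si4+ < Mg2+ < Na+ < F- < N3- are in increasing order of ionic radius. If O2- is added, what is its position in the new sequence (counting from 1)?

5

All of these have 10 electrons (isoelectronic). With the same electron cloud, the ion with the most protons pulls it in tightest. Nuclear charges: Si4+ (Z=14), Mg2+ (Z=12), Na+ (Z=11), F- (Z=9), O2- (Z=8), N3- (Z=7). Highest Z is smallest.
The complete sequence is Si4+ < Mg2+ < Na+ < F- < O2- < N3-. O2- sits at position 5.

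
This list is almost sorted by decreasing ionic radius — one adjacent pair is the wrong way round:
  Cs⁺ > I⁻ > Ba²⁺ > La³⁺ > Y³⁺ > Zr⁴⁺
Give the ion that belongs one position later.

Compare adjacent ions: they are isoelectronic (54 e⁻) and Cs has more protons than I (55 vs 53), making Cs⁺ smaller — yet in this decreasing list Cs⁺ sits before I⁻. Nothing else is reversed, so Cs⁺ should move one place to the right.

Cs⁺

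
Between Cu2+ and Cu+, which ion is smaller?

Cu2+

For a single element, ionic radius drops as positive charge rises — Cu2+ < Cu+.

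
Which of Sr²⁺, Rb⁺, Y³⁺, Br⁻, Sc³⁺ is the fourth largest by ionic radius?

Y³⁺

Electron counts and nuclear charges: Sc³⁺ has 18 e⁻ (Z=21), Y³⁺ has 36 e⁻ (Z=39), Sr²⁺ has 36 e⁻ (Z=38), Rb⁺ has 36 e⁻ (Z=37), Br⁻ has 36 e⁻ (Z=35). Sc³⁺ < Y³⁺ (same group, 1 shell fewer); Y³⁺ < Sr²⁺ (isoelectronic, higher Z=39 is smaller); Sr²⁺ < Rb⁺ (isoelectronic, higher Z=38 is smaller); Rb⁺ < Br⁻ (both 36 e⁻, Z=37>35).
Full ascending order: Sc³⁺ < Y³⁺ < Sr²⁺ < Rb⁺ < Br⁻. Counting from the largest, position 4 is Y³⁺.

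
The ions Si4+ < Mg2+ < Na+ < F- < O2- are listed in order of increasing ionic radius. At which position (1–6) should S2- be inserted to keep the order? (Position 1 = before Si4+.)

6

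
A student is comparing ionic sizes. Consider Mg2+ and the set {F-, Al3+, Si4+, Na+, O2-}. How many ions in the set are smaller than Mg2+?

2

These species are isoelectronic with 10 electrons. The only difference is the number of protons: Si4+ (Z=14), Al3+ (Z=13), Mg2+ (Z=12), Na+ (Z=11), F- (Z=9), O2- (Z=8). The strongest nuclear pull (Si4+) gives the smallest ion.
Placing each against Mg2+: smaller — Si4+, Al3+; larger — Na+, F-, O2-. That's 2.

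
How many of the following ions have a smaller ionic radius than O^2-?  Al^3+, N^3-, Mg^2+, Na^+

3

All of these have 10 electrons (isoelectronic). With the same electron cloud, the ion with the most protons pulls it in tightest. Nuclear charges: Al^3+ (Z=13), Mg^2+ (Z=12), Na^+ (Z=11), O^2- (Z=8), N^3- (Z=7). Highest Z is smallest.
Overall: Al^3+ < Mg^2+ < Na^+ < O^2- < N^3-. O^2- has 3 below it and 1 above. So 3 are smaller.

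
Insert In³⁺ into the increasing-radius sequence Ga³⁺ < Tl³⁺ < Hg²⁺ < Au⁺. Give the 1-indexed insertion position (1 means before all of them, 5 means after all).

Work out protons and electrons: Ga³⁺ (Z=31, 28 e⁻), In³⁺ (Z=49, 46 e⁻), Tl³⁺ (Z=81, 78 e⁻), Hg²⁺ (Z=80, 78 e⁻), Au⁺ (Z=79, 78 e⁻). Ga³⁺ < In³⁺ (same group, 1 shell fewer); In³⁺ < Tl³⁺ (same group, 1 shell fewer); Tl³⁺ < Hg²⁺ (both 78 e⁻, Z=81>80); Hg²⁺ < Au⁺ (both 78 e⁻, Z=80>79).
With In³⁺ included the full order is Ga³⁺ < In³⁺ < Tl³⁺ < Hg²⁺ < Au⁺, so it takes position 2.

2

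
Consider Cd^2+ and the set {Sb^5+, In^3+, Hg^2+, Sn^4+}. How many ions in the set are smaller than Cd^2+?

Electron counts and nuclear charges: Sb^5+ (Z=51, 46 e⁻), Sn^4+ (Z=50, 46 e⁻), In^3+ (Z=49, 46 e⁻), Cd^2+ (Z=48, 46 e⁻), Hg^2+ (Z=80, 78 e⁻). Sb^5+ < Sn^4+ (both 46 e⁻, Z=51>50); Sn^4+ < In^3+ (isoelectronic, higher Z=50 is smaller); In^3+ < Cd^2+ (both 46 e⁻, Z=49>48); Cd^2+ < Hg^2+ (same group, period 5 vs 6).
Placing each against Cd^2+: smaller — Sb^5+, Sn^4+, In^3+; larger — Hg^2+. Count: 3.

3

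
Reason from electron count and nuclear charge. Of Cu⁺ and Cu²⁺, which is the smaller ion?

Same element, different charge: the more highly charged cation has fewer electrons and a greater effective nuclear charge per electron, making Cu²⁺ the smallest.

Cu²⁺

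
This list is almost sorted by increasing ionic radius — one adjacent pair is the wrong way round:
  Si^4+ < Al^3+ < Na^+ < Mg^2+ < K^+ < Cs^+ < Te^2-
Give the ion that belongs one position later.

Na^+

Scanning neighbour by neighbour, only Na^+/Mg^2+ violates a trend: both have 10 electrons but Z(Mg)=12 > Z(Na)=11, so Mg^2+ should be the smaller of the two. That makes Na^+ the one sitting a position early relative to where it belongs.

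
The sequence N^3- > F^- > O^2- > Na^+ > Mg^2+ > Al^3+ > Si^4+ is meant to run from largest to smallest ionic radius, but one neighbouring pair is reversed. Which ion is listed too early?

F^-

The pair F^-, O^2- is the wrong way round — both have 10 electrons but Z(F)=9 > Z(O)=8, so F^- should be the smaller of the two. All other adjacent pairs agree with periodic trends, so F^- is the misplaced ion.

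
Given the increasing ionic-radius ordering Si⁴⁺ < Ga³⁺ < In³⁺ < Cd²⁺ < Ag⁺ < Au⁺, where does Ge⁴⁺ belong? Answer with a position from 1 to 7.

Si⁴⁺ has 10 e⁻ (Z=14), Ge⁴⁺ has 28 e⁻ (Z=32), Ga³⁺ has 28 e⁻ (Z=31), In³⁺ has 46 e⁻ (Z=49), Cd²⁺ has 46 e⁻ (Z=48), Ag⁺ has 46 e⁻ (Z=47), Au⁺ has 78 e⁻ (Z=79). Si⁴⁺ < Ge⁴⁺ (same group, 1 shell fewer); Ge⁴⁺ < Ga³⁺ (both 28 e⁻, Z=32>31); Ga³⁺ < In³⁺ (same group, 1 shell fewer); In³⁺ < Cd²⁺ (both 46 e⁻, Z=49>48); Cd²⁺ < Ag⁺ (isoelectronic, higher Z=48 is smaller); Ag⁺ < Au⁺ (same group, 1 shell fewer).
Putting Ge⁴⁺ in gives Si⁴⁺ < Ge⁴⁺ < Ga³⁺ < In³⁺ < Cd²⁺ < Ag⁺ < Au⁺; it lands at slot 2.

2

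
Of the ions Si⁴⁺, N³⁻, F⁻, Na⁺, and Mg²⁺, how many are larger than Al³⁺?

Isoelectronic series (10 e⁻ each). Size is set by nuclear charge: more protons means a smaller ion. Si⁴⁺ (Z=14), Al³⁺ (Z=13), Mg²⁺ (Z=12), Na⁺ (Z=11), F⁻ (Z=9), N³⁻ (Z=7).
Overall: Si⁴⁺ < Al³⁺ < Mg²⁺ < Na⁺ < F⁻ < N³⁻. Al³⁺ has 1 below it and 4 above. So 4 are larger.

4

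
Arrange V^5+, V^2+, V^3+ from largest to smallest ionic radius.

V^2+ > V^3+ > V^5+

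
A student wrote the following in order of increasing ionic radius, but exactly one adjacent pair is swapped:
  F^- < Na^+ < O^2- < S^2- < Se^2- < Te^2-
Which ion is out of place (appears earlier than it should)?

The pair F^-, Na^+ is the wrong way round — Na^+ and F^- share 10 electrons; the higher nuclear charge on Na (Z=11) contracts it more, so Na^+ < F^-. All other adjacent pairs agree with periodic trends, so F^- is the misplaced ion.

F^-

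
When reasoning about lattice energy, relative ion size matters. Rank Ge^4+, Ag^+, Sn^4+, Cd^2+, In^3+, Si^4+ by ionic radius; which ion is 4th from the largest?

Electron counts and nuclear charges: Si^4+: 10 e⁻, Z=14, Ge^4+: 28 e⁻, Z=32, Sn^4+: 46 e⁻, Z=50, In^3+: 46 e⁻, Z=49, Cd^2+: 46 e⁻, Z=48, Ag^+: 46 e⁻, Z=47. Si^4+ < Ge^4+ (same group, period 3 vs 4); Ge^4+ < Sn^4+ (same group, 1 shell fewer); Sn^4+ < In^3+ (isoelectronic, higher Z=50 is smaller); In^3+ < Cd^2+ (both 46 e⁻, Z=49>48); Cd^2+ < Ag^+ (both 46 e⁻, Z=48>47).
So the order is Si^4+ < Ge^4+ < Sn^4+ < In^3+ < Cd^2+ < Ag^+; the 4th-largest ion is Sn^4+.

Sn^4+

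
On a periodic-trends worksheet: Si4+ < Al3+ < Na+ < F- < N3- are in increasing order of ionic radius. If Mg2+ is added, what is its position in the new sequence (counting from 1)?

3

Isoelectronic series (10 e⁻ each). Size is set by nuclear charge: more protons means a smaller ion. Si4+ (Z=14), Al3+ (Z=13), Mg2+ (Z=12), Na+ (Z=11), F- (Z=9), N3- (Z=7).
Putting Mg2+ in gives Si4+ < Al3+ < Mg2+ < Na+ < F- < N3-; it lands at slot 3.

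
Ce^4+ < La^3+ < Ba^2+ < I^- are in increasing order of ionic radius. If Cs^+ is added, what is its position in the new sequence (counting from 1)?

4

These species are isoelectronic with 54 electrons. The only difference is the number of protons: Ce^4+ (Z=58), La^3+ (Z=57), Ba^2+ (Z=56), Cs^+ (Z=55), I^- (Z=53). The strongest nuclear pull (Ce^4+) gives the smallest ion.
Putting Cs^+ in gives Ce^4+ < La^3+ < Ba^2+ < Cs^+ < I^-; it lands at slot 4.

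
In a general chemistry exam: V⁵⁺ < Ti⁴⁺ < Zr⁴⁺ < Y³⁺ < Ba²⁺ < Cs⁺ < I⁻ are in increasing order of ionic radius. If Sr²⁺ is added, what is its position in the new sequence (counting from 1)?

5

V⁵⁺ has 18 e⁻ (Z=23), Ti⁴⁺ has 18 e⁻ (Z=22), Zr⁴⁺ has 36 e⁻ (Z=40), Y³⁺ has 36 e⁻ (Z=39), Sr²⁺ has 36 e⁻ (Z=38), Ba²⁺ has 54 e⁻ (Z=56), Cs⁺ has 54 e⁻ (Z=55), I⁻ has 54 e⁻ (Z=53). V⁵⁺ < Ti⁴⁺ (both 18 e⁻, Z=23>22); Ti⁴⁺ < Zr⁴⁺ (same group, period 4 vs 5); Zr⁴⁺ < Y³⁺ (both 36 e⁻, Z=40>39); Y³⁺ < Sr²⁺ (isoelectronic, higher Z=39 is smaller); Sr²⁺ < Ba²⁺ (same group, 1 shell fewer); Ba²⁺ < Cs⁺ (isoelectronic, higher Z=56 is smaller); Cs⁺ < I⁻ (both 54 e⁻, Z=55>53).
The complete sequence is V⁵⁺ < Ti⁴⁺ < Zr⁴⁺ < Y³⁺ < Sr²⁺ < Ba²⁺ < Cs⁺ < I⁻. Sr²⁺ sits at position 5.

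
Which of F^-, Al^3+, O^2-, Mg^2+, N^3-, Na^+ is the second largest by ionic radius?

Isoelectronic series (10 e⁻ each). Size is set by nuclear charge: more protons means a smaller ion. Al^3+ (Z=13), Mg^2+ (Z=12), Na^+ (Z=11), F^- (Z=9), O^2- (Z=8), N^3- (Z=7).
So the order is Al^3+ < Mg^2+ < Na^+ < F^- < O^2- < N^3-; the 2nd-largest ion is O^2-.

O^2-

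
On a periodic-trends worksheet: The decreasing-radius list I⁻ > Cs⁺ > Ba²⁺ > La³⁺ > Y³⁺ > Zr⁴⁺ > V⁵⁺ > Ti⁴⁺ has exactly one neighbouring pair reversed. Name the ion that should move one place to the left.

Ti⁴⁺

The pair V⁵⁺, Ti⁴⁺ is the wrong way round — V⁵⁺ and Ti⁴⁺ share 18 electrons; the higher nuclear charge on V (Z=23) contracts it more, so V⁵⁺ < Ti⁴⁺. All other adjacent pairs agree with periodic trends, so Ti⁴⁺ is the misplaced ion.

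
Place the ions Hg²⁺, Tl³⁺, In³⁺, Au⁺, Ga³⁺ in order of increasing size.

Ga³⁺ < In³⁺ < Tl³⁺ < Hg²⁺ < Au⁺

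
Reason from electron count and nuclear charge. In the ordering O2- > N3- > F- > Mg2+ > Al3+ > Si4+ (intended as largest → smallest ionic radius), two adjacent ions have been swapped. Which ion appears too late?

Check each adjacent pair. O2- and N3- are reversed: both have 10 electrons but Z(O)=8 > Z(N)=7, so O2- should be the smaller of the two. No other neighbouring pair contradicts the periodic trends, so N3- is the ion listed too late.

N3-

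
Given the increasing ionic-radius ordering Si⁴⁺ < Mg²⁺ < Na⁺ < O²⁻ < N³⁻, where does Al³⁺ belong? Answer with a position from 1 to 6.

2

Each ion has 10 electrons. The ranking follows nuclear charge in reverse — greater Z gives a smaller radius. Si⁴⁺ (Z=14), Al³⁺ (Z=13), Mg²⁺ (Z=12), Na⁺ (Z=11), O²⁻ (Z=8), N³⁻ (Z=7).
With Al³⁺ included the full order is Si⁴⁺ < Al³⁺ < Mg²⁺ < Na⁺ < O²⁻ < N³⁻, so it takes position 2.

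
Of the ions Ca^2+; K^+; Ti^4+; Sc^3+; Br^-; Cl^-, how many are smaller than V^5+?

0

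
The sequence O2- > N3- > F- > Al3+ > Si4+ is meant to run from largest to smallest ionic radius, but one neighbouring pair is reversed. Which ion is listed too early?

O2-

Compare adjacent ions: O2- and N3- share 10 electrons; the higher nuclear charge on O (Z=8) contracts it more, so O2- < N3- — yet in this decreasing list O2- sits before N3-. Nothing else is reversed, so O2- should move one place to the right.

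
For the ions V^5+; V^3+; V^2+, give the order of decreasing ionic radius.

Same element, different charge: the more highly charged cation has fewer electrons and a greater effective nuclear charge per electron, making V^5+ the smallest.

V^2+ > V^3+ > V^5+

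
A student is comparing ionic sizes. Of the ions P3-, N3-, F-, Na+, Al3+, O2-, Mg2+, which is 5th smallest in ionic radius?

O2-

Al3+: 10 e⁻, Z=13, Mg2+: 10 e⁻, Z=12, Na+: 10 e⁻, Z=11, F-: 10 e⁻, Z=9, O2-: 10 e⁻, Z=8, N3-: 10 e⁻, Z=7, P3-: 18 e⁻, Z=15. Al3+ < Mg2+ (both 10 e⁻, Z=13>12); Mg2+ < Na+ (both 10 e⁻, Z=12>11); Na+ < F- (isoelectronic, higher Z=11 is smaller); F- < O2- (both 10 e⁻, Z=9>8); O2- < N3- (both 10 e⁻, Z=8>7); N3- < P3- (same group, 1 shell fewer).
So the order is Al3+ < Mg2+ < Na+ < F- < O2- < N3- < P3-; the 5th-smallest ion is O2-.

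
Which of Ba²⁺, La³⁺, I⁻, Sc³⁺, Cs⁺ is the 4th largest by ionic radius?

First list Z and electron count for each: Sc³⁺ has 18 e⁻ (Z=21), La³⁺ has 54 e⁻ (Z=57), Ba²⁺ has 54 e⁻ (Z=56), Cs⁺ has 54 e⁻ (Z=55), I⁻ has 54 e⁻ (Z=53). Sc³⁺ < La³⁺ (same group, period 4 vs 6); La³⁺ < Ba²⁺ (isoelectronic, higher Z=57 is smaller); Ba²⁺ < Cs⁺ (both 54 e⁻, Z=56>55); Cs⁺ < I⁻ (isoelectronic, higher Z=55 is smaller).
That gives Sc³⁺ < La³⁺ < Ba²⁺ < Cs⁺ < I⁻. From the largest end, number 4 is La³⁺.

La³⁺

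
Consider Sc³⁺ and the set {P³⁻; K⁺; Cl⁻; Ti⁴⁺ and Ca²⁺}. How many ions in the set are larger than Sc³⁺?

Each ion has 18 electrons. The ranking follows nuclear charge in reverse — greater Z gives a smaller radius. Ti⁴⁺ (Z=22), Sc³⁺ (Z=21), Ca²⁺ (Z=20), K⁺ (Z=19), Cl⁻ (Z=17), P³⁻ (Z=15).
Ordering all of them (including Sc³⁺) by radius gives Ti⁴⁺ < Sc³⁺ < Ca²⁺ < K⁺ < Cl⁻ < P³⁻. That's 4.

4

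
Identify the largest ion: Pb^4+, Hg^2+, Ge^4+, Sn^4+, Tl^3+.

Hg^2+

Ge^4+: 28 e⁻, Z=32, Sn^4+: 46 e⁻, Z=50, Pb^4+: 78 e⁻, Z=82, Tl^3+: 78 e⁻, Z=81, Hg^2+: 78 e⁻, Z=80. Ge^4+ < Sn^4+ (same group, 1 shell fewer); Sn^4+ < Pb^4+ (same group, 1 shell fewer); Pb^4+ < Tl^3+ (isoelectronic, higher Z=82 is smaller); Tl^3+ < Hg^2+ (both 78 e⁻, Z=81>80).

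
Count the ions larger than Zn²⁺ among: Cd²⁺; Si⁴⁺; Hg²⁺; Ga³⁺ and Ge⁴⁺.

2

Electron counts and nuclear charges: Si⁴⁺ (Z=14, 10 e⁻), Ge⁴⁺ (Z=32, 28 e⁻), Ga³⁺ (Z=31, 28 e⁻), Zn²⁺ (Z=30, 28 e⁻), Cd²⁺ (Z=48, 46 e⁻), Hg²⁺ (Z=80, 78 e⁻). Si⁴⁺ < Ge⁴⁺ (same group, 1 shell fewer); Ge⁴⁺ < Ga³⁺ (both 28 e⁻, Z=32>31); Ga³⁺ < Zn²⁺ (both 28 e⁻, Z=31>30); Zn²⁺ < Cd²⁺ (same group, 1 shell fewer); Cd²⁺ < Hg²⁺ (same group, 1 shell fewer).
Placing each against Zn²⁺: smaller — Si⁴⁺, Ge⁴⁺, Ga³⁺; larger — Cd²⁺, Hg²⁺. So 2 are larger.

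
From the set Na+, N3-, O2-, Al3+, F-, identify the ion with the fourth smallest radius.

Each ion has 10 electrons. The ranking follows nuclear charge in reverse — greater Z gives a smaller radius. Al3+ (Z=13), Na+ (Z=11), F- (Z=9), O2- (Z=8), N3- (Z=7).
Full ascending order: Al3+ < Na+ < F- < O2- < N3-. Counting from the smallest, position 4 is O2-.

O2-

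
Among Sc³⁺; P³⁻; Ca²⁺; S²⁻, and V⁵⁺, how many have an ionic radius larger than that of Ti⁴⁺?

4

All of these have 18 electrons (isoelectronic). With the same electron cloud, the ion with the most protons pulls it in tightest. Nuclear charges: V⁵⁺ (Z=23), Ti⁴⁺ (Z=22), Sc³⁺ (Z=21), Ca²⁺ (Z=20), S²⁻ (Z=16), P³⁻ (Z=15). Highest Z is smallest.
Placing each against Ti⁴⁺: smaller — V⁵⁺; larger — Sc³⁺, Ca²⁺, S²⁻, P³⁻. Count: 4.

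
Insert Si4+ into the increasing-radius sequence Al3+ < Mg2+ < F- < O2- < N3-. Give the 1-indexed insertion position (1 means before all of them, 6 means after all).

1

These species are isoelectronic with 10 electrons. The only difference is the number of protons: Si4+ (Z=14), Al3+ (Z=13), Mg2+ (Z=12), F- (Z=9), O2- (Z=8), N3- (Z=7). The strongest nuclear pull (Si4+) gives the smallest ion.
With Si4+ included the full order is Si4+ < Al3+ < Mg2+ < F- < O2- < N3-, so it takes position 1.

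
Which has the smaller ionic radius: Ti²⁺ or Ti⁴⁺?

Ti⁴⁺

Same element, different charge: the more highly charged cation has fewer electrons and a greater effective nuclear charge per electron, making Ti⁴⁺ the smallest.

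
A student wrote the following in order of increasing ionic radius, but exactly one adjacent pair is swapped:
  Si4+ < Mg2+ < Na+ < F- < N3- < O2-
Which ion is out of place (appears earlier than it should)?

N3-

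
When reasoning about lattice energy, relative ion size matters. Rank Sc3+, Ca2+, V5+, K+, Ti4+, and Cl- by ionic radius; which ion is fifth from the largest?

Ti4+

All of these have 18 electrons (isoelectronic). With the same electron cloud, the ion with the most protons pulls it in tightest. Nuclear charges: V5+ (Z=23), Ti4+ (Z=22), Sc3+ (Z=21), Ca2+ (Z=20), K+ (Z=19), Cl- (Z=17). Highest Z is smallest.
Full ascending order: V5+ < Ti4+ < Sc3+ < Ca2+ < K+ < Cl-. Counting from the largest, position 5 is Ti4+.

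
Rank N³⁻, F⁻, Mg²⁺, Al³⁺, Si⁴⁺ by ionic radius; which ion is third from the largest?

Mg²⁺

Isoelectronic series (10 e⁻ each). Size is set by nuclear charge: more protons means a smaller ion. Si⁴⁺ (Z=14), Al³⁺ (Z=13), Mg²⁺ (Z=12), F⁻ (Z=9), N³⁻ (Z=7).
So the order is Si⁴⁺ < Al³⁺ < Mg²⁺ < F⁻ < N³⁻; the 3rd-largest ion is Mg²⁺.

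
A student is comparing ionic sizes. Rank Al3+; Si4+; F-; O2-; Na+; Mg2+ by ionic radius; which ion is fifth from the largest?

Each ion has 10 electrons. The ranking follows nuclear charge in reverse — greater Z gives a smaller radius. Si4+ (Z=14), Al3+ (Z=13), Mg2+ (Z=12), Na+ (Z=11), F- (Z=9), O2- (Z=8).
So the order is Si4+ < Al3+ < Mg2+ < Na+ < F- < O2-; the 5th-largest ion is Al3+.

Al3+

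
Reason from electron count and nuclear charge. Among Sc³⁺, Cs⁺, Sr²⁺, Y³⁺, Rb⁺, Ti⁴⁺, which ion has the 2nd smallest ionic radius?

Sc³⁺

Tabulating Z and e⁻: Ti⁴⁺ has 18 e⁻ (Z=22), Sc³⁺ has 18 e⁻ (Z=21), Y³⁺ has 36 e⁻ (Z=39), Sr²⁺ has 36 e⁻ (Z=38), Rb⁺ has 36 e⁻ (Z=37), Cs⁺ has 54 e⁻ (Z=55). Ti⁴⁺ < Sc³⁺ (isoelectronic, higher Z=22 is smaller); Sc³⁺ < Y³⁺ (same group, 1 shell fewer); Y³⁺ < Sr²⁺ (both 36 e⁻, Z=39>38); Sr²⁺ < Rb⁺ (both 36 e⁻, Z=38>37); Rb⁺ < Cs⁺ (same group, 1 shell fewer).
So the order is Ti⁴⁺ < Sc³⁺ < Y³⁺ < Sr²⁺ < Rb⁺ < Cs⁺; the 2nd-smallest ion is Sc³⁺.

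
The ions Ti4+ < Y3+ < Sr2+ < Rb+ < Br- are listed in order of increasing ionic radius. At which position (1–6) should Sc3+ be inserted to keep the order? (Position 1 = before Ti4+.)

2

Work out protons and electrons: Ti4+ has 18 e⁻ (Z=22), Sc3+ has 18 e⁻ (Z=21), Y3+ has 36 e⁻ (Z=39), Sr2+ has 36 e⁻ (Z=38), Rb+ has 36 e⁻ (Z=37), Br- has 36 e⁻ (Z=35). Ti4+ < Sc3+ (isoelectronic, higher Z=22 is smaller); Sc3+ < Y3+ (same group, 1 shell fewer); Y3+ < Sr2+ (both 36 e⁻, Z=39>38); Sr2+ < Rb+ (both 36 e⁻, Z=38>37); Rb+ < Br- (both 36 e⁻, Z=37>35).
With Sc3+ included the full order is Ti4+ < Sc3+ < Y3+ < Sr2+ < Rb+ < Br-, so it takes position 2.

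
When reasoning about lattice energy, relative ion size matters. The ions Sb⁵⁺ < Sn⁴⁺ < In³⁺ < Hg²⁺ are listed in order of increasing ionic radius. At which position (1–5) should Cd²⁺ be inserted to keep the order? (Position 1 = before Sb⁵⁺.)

4

Tabulating Z and e⁻: Sb⁵⁺ has 46 e⁻ (Z=51), Sn⁴⁺ has 46 e⁻ (Z=50), In³⁺ has 46 e⁻ (Z=49), Cd²⁺ has 46 e⁻ (Z=48), Hg²⁺ has 78 e⁻ (Z=80). Sb⁵⁺ < Sn⁴⁺ (both 46 e⁻, Z=51>50); Sn⁴⁺ < In³⁺ (isoelectronic, higher Z=50 is smaller); In³⁺ < Cd²⁺ (both 46 e⁻, Z=49>48); Cd²⁺ < Hg²⁺ (same group, 1 shell fewer).
With Cd²⁺ included the full order is Sb⁵⁺ < Sn⁴⁺ < In³⁺ < Cd²⁺ < Hg²⁺, so it takes position 4.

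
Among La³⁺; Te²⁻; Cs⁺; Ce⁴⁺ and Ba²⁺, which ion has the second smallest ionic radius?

La³⁺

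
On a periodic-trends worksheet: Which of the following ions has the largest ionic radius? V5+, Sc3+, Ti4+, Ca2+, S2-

Each ion has 18 electrons. The ranking follows nuclear charge in reverse — greater Z gives a smaller radius. V5+ (Z=23), Ti4+ (Z=22), Sc3+ (Z=21), Ca2+ (Z=20), S2- (Z=16).

S2-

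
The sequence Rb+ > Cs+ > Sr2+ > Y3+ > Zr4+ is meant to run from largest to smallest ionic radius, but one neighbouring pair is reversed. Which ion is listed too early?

Compare adjacent ions: Rb+ and Cs+ are in one column with the same charge; the lighter period-5 ion has one fewer shell and is smaller — yet in this decreasing list Rb+ sits before Cs+. Nothing else is reversed, so Rb+ should move one place to the right.

Rb+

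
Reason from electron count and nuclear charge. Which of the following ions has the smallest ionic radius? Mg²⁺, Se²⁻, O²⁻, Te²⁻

Mg²⁺

Mg²⁺ has 10 e⁻ (Z=12), O²⁻ has 10 e⁻ (Z=8), Se²⁻ has 36 e⁻ (Z=34), Te²⁻ has 54 e⁻ (Z=52). Mg²⁺ < O²⁻ (both 10 e⁻, Z=12>8); O²⁻ < Se²⁻ (same group, 2 shells fewer); Se²⁻ < Te²⁻ (same group, 1 shell fewer).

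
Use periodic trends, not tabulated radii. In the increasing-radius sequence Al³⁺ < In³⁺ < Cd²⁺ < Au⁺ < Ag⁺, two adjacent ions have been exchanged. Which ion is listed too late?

Check each adjacent pair. Au⁺ and Ag⁺ are reversed: both in group 11 with the same charge; Ag⁺ (period 5) has the smaller radius. No other neighbouring pair contradicts the periodic trends, so Ag⁺ is the ion listed too late.

Ag⁺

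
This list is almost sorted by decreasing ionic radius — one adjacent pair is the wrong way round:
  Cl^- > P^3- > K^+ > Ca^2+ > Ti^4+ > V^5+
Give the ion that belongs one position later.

Compare adjacent ions: they are isoelectronic (18 e⁻) and Cl has more protons than P (17 vs 15), making Cl^- smaller — yet in this decreasing list Cl^- sits before P^3-. Nothing else is reversed, so Cl^- should move one place to the right.

Cl^-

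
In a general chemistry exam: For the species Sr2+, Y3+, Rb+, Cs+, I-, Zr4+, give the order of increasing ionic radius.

Tabulating Z and e⁻: Zr4+ (Z=40, 36 e⁻), Y3+ (Z=39, 36 e⁻), Sr2+ (Z=38, 36 e⁻), Rb+ (Z=37, 36 e⁻), Cs+ (Z=55, 54 e⁻), I- (Z=53, 54 e⁻). Zr4+ < Y3+ (isoelectronic, higher Z=40 is smaller); Y3+ < Sr2+ (both 36 e⁻, Z=39>38); Sr2+ < Rb+ (both 36 e⁻, Z=38>37); Rb+ < Cs+ (same group, 1 shell fewer); Cs+ < I- (isoelectronic, higher Z=55 is smaller).

Zr4+ < Y3+ < Sr2+ < Rb+ < Cs+ < I-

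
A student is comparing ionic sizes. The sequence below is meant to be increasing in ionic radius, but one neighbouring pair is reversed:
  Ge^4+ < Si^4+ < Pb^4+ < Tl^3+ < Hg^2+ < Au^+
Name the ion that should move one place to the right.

Ge^4+

Scanning neighbour by neighbour, only Ge^4+/Si^4+ violates a trend: both in group 14 with the same charge; Si^4+ (period 3) has the smaller radius. That makes Ge^4+ the one sitting a position early relative to where it belongs.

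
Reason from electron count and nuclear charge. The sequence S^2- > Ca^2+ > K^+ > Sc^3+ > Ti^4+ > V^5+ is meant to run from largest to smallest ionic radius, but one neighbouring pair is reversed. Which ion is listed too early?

Ca^2+

Scanning neighbour by neighbour, only Ca^2+/K^+ violates a trend: both have 18 electrons but Z(Ca)=20 > Z(K)=19, so Ca^2+ should be the smaller of the two. That makes Ca^2+ the one sitting a position early relative to where it belongs.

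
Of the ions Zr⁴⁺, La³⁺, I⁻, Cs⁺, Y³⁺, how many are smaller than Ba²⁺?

3

First list Z and electron count for each: Zr⁴⁺ (Z=40, 36 e⁻), Y³⁺ (Z=39, 36 e⁻), La³⁺ (Z=57, 54 e⁻), Ba²⁺ (Z=56, 54 e⁻), Cs⁺ (Z=55, 54 e⁻), I⁻ (Z=53, 54 e⁻). Zr⁴⁺ < Y³⁺ (isoelectronic, higher Z=40 is smaller); Y³⁺ < La³⁺ (same group, 1 shell fewer); La³⁺ < Ba²⁺ (both 54 e⁻, Z=57>56); Ba²⁺ < Cs⁺ (isoelectronic, higher Z=56 is smaller); Cs⁺ < I⁻ (both 54 e⁻, Z=55>53).
Placing each against Ba²⁺: smaller — Zr⁴⁺, Y³⁺, La³⁺; larger — Cs⁺, I⁻. So 3 are smaller.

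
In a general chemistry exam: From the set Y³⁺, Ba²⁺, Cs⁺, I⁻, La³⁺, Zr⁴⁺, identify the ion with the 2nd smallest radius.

Y³⁺

Tabulating Z and e⁻: Zr⁴⁺: 36 e⁻, Z=40, Y³⁺: 36 e⁻, Z=39, La³⁺: 54 e⁻, Z=57, Ba²⁺: 54 e⁻, Z=56, Cs⁺: 54 e⁻, Z=55, I⁻: 54 e⁻, Z=53. Zr⁴⁺ < Y³⁺ (isoelectronic, higher Z=40 is smaller); Y³⁺ < La³⁺ (same group, 1 shell fewer); La³⁺ < Ba²⁺ (isoelectronic, higher Z=57 is smaller); Ba²⁺ < Cs⁺ (both 54 e⁻, Z=56>55); Cs⁺ < I⁻ (isoelectronic, higher Z=55 is smaller).
So the order is Zr⁴⁺ < Y³⁺ < La³⁺ < Ba²⁺ < Cs⁺ < I⁻; the 2nd-smallest ion is Y³⁺.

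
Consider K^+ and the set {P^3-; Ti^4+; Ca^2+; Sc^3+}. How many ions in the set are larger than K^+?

These species are isoelectronic with 18 electrons. The only difference is the number of protons: Ti^4+ (Z=22), Sc^3+ (Z=21), Ca^2+ (Z=20), K^+ (Z=19), P^3- (Z=15). The strongest nuclear pull (Ti^4+) gives the smallest ion.
Relative to K^+, the ions that are larger are P^3-. So 1 is larger.

1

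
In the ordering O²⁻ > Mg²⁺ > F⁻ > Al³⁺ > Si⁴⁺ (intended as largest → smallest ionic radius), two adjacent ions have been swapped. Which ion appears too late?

F⁻

The pair Mg²⁺, F⁻ is the wrong way round — both have 10 electrons but Z(Mg)=12 > Z(F)=9, so Mg²⁺ should be the smaller of the two. All other adjacent pairs agree with periodic trends, so F⁻ is the misplaced ion.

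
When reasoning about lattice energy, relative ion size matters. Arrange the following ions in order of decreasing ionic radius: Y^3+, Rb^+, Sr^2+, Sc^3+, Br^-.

Br^- > Rb^+ > Sr^2+ > Y^3+ > Sc^3+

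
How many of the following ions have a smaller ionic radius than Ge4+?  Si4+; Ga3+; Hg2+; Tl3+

1

Si4+: 10 e⁻, Z=14, Ge4+: 28 e⁻, Z=32, Ga3+: 28 e⁻, Z=31, Tl3+: 78 e⁻, Z=81, Hg2+: 78 e⁻, Z=80. Si4+ < Ge4+ (same group, period 3 vs 4); Ge4+ < Ga3+ (both 28 e⁻, Z=32>31); Ga3+ < Tl3+ (same group, 2 shells fewer); Tl3+ < Hg2+ (both 78 e⁻, Z=81>80).
Relative to Ge4+, the ions that are smaller are Si4+. That's 1.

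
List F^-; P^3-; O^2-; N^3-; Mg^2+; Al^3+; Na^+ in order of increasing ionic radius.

First list Z and electron count for each: Al^3+: 10 e⁻, Z=13, Mg^2+: 10 e⁻, Z=12, Na^+: 10 e⁻, Z=11, F^-: 10 e⁻, Z=9, O^2-: 10 e⁻, Z=8, N^3-: 10 e⁻, Z=7, P^3-: 18 e⁻, Z=15. Al^3+ < Mg^2+ (isoelectronic, higher Z=13 is smaller); Mg^2+ < Na^+ (both 10 e⁻, Z=12>11); Na^+ < F^- (isoelectronic, higher Z=11 is smaller); F^- < O^2- (both 10 e⁻, Z=9>8); O^2- < N^3- (isoelectronic, higher Z=8 is smaller); N^3- < P^3- (same group, period 2 vs 3).

Al^3+ < Mg^2+ < Na^+ < F^- < O^2- < N^3- < P^3-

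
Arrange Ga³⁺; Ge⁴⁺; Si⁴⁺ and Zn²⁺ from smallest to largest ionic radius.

Si⁴⁺ < Ge⁴⁺ < Ga³⁺ < Zn²⁺

Si⁴⁺: 10 e⁻, Z=14, Ge⁴⁺: 28 e⁻, Z=32, Ga³⁺: 28 e⁻, Z=31, Zn²⁺: 28 e⁻, Z=30. Si⁴⁺ < Ge⁴⁺ (same group, period 3 vs 4); Ge⁴⁺ < Ga³⁺ (isoelectronic, higher Z=32 is smaller); Ga³⁺ < Zn²⁺ (isoelectronic, higher Z=31 is smaller).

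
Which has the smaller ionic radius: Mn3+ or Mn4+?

These are all Mn ions. Removing more electrons (higher positive charge) pulls the remaining electrons in closer, so Mn4+ is smallest and Mn3+ is largest.

Mn4+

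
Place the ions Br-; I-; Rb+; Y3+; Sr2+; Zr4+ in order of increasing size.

Tabulating Z and e⁻: Zr4+: 36 e⁻, Z=40, Y3+: 36 e⁻, Z=39, Sr2+: 36 e⁻, Z=38, Rb+: 36 e⁻, Z=37, Br-: 36 e⁻, Z=35, I-: 54 e⁻, Z=53. Zr4+ < Y3+ (isoelectronic, higher Z=40 is smaller); Y3+ < Sr2+ (both 36 e⁻, Z=39>38); Sr2+ < Rb+ (isoelectronic, higher Z=38 is smaller); Rb+ < Br- (isoelectronic, higher Z=37 is smaller); Br- < I- (same group, period 4 vs 5).

Zr4+ < Y3+ < Sr2+ < Rb+ < Br- < I-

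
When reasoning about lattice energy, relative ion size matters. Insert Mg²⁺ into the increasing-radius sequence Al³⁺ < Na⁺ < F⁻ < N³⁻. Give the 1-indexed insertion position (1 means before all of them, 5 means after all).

2

Each ion has 10 electrons. The ranking follows nuclear charge in reverse — greater Z gives a smaller radius. Al³⁺ (Z=13), Mg²⁺ (Z=12), Na⁺ (Z=11), F⁻ (Z=9), N³⁻ (Z=7).
With Mg²⁺ included the full order is Al³⁺ < Mg²⁺ < Na⁺ < F⁻ < N³⁻, so it takes position 2.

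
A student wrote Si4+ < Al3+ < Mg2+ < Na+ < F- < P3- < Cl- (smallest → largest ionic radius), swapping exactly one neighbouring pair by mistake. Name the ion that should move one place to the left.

Cl-

Check each adjacent pair. P3- and Cl- are reversed: they are isoelectronic (18 e⁻) and Cl has more protons than P (17 vs 15), making Cl- smaller. No other neighbouring pair contradicts the periodic trends, so Cl- is the ion listed too late.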